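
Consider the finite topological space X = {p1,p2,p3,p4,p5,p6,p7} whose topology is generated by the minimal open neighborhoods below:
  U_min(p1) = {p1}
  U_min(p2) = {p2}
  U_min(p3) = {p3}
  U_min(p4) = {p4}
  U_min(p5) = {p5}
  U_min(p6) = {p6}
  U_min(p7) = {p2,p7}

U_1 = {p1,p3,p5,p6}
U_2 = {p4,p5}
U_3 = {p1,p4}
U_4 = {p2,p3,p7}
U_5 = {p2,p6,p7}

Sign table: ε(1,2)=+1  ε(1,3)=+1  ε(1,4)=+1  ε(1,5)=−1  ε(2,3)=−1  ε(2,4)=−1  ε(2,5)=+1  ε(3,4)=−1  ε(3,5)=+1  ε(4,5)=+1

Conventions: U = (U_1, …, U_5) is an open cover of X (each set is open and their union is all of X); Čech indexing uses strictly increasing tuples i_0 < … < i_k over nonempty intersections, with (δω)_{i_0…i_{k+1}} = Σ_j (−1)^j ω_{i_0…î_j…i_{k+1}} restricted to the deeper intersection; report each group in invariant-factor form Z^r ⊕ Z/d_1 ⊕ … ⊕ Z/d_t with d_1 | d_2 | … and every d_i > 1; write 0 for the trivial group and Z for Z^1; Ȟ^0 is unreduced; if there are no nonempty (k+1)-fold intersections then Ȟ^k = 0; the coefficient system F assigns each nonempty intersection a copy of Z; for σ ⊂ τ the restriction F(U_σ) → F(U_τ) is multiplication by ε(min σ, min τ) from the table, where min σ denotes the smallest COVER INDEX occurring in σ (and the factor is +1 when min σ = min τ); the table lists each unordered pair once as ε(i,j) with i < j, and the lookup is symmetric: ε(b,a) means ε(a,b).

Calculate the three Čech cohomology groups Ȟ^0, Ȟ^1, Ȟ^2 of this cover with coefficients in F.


Ȟ^0 ≅ 0,  Ȟ^1 ≅ Z ⊕ Z/2,  Ȟ^2 ≅ 0

nerve of the cover:
  U12={p5} U13={p1} U14={p3} U15={p6} U23={p4} U45={p2,p7}
C dims 5,6; δ0: rk 5, SNF 1^4·2
Ȟ^0 = (5 − 5) − 0 = 0, so Ȟ^0 ≅ 0
Ȟ^1 = (6 − 0) − 5 = 1 plus torsion [2], so Ȟ^1 ≅ Z ⊕ Z/2
Ȟ^2 = (0 − 0) − 0 = 0, so Ȟ^2 ≅ 0


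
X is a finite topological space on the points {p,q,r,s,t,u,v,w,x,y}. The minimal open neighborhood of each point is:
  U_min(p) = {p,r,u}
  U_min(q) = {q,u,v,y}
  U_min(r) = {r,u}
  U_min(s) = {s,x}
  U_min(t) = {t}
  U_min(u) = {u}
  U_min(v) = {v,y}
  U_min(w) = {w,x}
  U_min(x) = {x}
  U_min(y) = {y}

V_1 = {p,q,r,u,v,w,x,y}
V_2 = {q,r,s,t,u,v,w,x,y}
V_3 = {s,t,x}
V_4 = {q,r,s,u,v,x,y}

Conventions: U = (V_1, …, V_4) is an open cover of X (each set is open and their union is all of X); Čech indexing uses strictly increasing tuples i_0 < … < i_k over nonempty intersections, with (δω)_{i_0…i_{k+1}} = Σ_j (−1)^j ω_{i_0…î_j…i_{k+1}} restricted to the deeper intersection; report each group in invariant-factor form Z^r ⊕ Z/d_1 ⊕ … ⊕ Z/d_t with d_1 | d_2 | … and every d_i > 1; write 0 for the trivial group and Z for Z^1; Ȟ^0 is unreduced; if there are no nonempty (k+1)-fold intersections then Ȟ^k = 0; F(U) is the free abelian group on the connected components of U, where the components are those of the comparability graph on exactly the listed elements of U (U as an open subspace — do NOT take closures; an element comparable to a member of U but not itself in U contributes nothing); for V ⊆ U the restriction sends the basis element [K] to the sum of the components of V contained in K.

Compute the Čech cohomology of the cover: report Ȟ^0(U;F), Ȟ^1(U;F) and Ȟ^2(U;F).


nonempty overlaps:
  V12={q,r,u,v,w,x,y} V13={x} V14={q,r,u,v,x,y} V23={s,t,x} V24={q,r,s,u,v,x,y} V34={s,x}
  V123={x} V124={q,r,u,v,x,y} V134={x} V234={s,x}
  V1234={x}
components per intersection:
  V1: {p,q,r,u,v,y} {w,x}
  V2: {q,r,u,v,y} {s,w,x} {t}
  V3: {s,x} {t}
  V4: {q,r,u,v,y} {s,x}
  V12: {q,r,u,v,y} {w,x}
  V13: {x}
  V14: {q,r,u,v,y} {x}
  V23: {s,x} {t}
  V24: {q,r,u,v,y} {s,x}
  V34: {s,x}
  V123: {x}
  V124: {q,r,u,v,y} {x}
  V134: {x}
  V234: {s,x}
  V1234: {x}
C dims 9,10,5,1; δ0: rk 6, SNF 1^6; δ1: rk 4, SNF 1^4; δ2: rk 1, SNF 1^1
degree 0: 9−6−0 = 3 → Ȟ^0 ≅ Z^3
degree 1: 10−4−6 = 0 → Ȟ^1 ≅ 0
degree 2: 5−1−4 = 0 → Ȟ^2 ≅ 0

Ȟ^0 ≅ Z^3, Ȟ^1 ≅ 0, Ȟ^2 ≅ 0


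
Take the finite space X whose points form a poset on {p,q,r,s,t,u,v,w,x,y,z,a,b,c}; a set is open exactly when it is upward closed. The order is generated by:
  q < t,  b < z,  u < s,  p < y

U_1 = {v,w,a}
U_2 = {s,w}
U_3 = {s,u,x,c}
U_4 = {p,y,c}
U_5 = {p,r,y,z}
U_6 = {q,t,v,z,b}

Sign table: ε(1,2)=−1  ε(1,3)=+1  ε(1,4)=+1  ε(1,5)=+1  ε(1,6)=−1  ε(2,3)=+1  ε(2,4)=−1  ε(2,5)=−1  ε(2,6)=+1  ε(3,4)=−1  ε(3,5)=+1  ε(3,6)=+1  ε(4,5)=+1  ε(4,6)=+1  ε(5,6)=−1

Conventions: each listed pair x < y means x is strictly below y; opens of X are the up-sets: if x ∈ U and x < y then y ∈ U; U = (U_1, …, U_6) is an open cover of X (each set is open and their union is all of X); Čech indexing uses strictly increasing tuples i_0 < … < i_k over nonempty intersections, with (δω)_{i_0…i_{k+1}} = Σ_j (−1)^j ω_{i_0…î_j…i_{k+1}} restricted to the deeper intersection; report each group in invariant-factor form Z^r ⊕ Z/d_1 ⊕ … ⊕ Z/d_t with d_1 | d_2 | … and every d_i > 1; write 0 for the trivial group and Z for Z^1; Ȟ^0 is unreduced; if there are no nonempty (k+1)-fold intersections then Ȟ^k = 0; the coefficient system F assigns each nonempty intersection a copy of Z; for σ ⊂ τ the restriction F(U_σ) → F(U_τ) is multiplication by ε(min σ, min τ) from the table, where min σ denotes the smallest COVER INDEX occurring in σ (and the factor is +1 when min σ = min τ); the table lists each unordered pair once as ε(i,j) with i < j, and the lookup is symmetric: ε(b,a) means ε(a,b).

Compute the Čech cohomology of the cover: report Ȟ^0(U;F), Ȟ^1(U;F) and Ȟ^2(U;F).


nonempty intersections:
  U12={w} U16={v} U23={s} U34={c} U45={p,y} U56={z}
C dims 6,6; δ0: rk 5, SNF 1^5
Ȟ^0: (6−5)−0=1 ⇒ Z
Ȟ^1: (6−0)−5=1 ⇒ Z
Ȟ^2: (0−0)−0=0 ⇒ 0

Ȟ^0 ≅ Z, Ȟ^1 ≅ Z and Ȟ^2 ≅ 0


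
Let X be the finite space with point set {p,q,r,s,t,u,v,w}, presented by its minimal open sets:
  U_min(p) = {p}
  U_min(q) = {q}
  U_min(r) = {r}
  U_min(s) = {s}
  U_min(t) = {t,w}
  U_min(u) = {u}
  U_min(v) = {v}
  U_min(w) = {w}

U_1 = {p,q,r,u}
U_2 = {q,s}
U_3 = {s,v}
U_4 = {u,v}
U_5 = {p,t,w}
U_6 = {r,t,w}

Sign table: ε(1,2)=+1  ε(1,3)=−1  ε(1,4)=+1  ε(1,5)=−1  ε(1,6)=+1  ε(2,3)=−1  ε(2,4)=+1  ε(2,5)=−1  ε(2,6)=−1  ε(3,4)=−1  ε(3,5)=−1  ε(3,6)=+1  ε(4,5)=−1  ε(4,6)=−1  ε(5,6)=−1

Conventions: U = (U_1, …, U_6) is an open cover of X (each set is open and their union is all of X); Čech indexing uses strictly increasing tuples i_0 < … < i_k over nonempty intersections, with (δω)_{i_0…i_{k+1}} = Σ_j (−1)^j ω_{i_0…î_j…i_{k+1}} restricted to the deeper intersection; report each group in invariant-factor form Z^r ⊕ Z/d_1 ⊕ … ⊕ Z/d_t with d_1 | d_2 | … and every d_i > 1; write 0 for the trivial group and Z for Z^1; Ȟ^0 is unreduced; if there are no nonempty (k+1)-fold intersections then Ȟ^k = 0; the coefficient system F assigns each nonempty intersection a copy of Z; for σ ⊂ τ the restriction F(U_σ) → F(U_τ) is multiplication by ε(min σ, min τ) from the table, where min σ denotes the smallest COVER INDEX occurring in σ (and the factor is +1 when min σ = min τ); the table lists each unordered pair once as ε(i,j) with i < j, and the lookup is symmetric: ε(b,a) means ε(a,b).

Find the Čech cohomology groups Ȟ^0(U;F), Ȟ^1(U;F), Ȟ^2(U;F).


Ȟ^0(U;F) ≅ Z; Ȟ^1(U;F) ≅ Z^2; Ȟ^2(U;F) ≅ 0

nerve of the cover:
  U12={q} U14={u} U15={p} U16={r} U23={s} U34={v} U56={t,w}
C dims 6,7; δ0: rk 5, SNF 1^5
Ȟ^0 = (6 − 5) − 0 = 1, so Ȟ^0 ≅ Z
Ȟ^1 = (7 − 0) − 5 = 2, so Ȟ^1 ≅ Z^2
Ȟ^2 = (0 − 0) − 0 = 0, so Ȟ^2 ≅ 0


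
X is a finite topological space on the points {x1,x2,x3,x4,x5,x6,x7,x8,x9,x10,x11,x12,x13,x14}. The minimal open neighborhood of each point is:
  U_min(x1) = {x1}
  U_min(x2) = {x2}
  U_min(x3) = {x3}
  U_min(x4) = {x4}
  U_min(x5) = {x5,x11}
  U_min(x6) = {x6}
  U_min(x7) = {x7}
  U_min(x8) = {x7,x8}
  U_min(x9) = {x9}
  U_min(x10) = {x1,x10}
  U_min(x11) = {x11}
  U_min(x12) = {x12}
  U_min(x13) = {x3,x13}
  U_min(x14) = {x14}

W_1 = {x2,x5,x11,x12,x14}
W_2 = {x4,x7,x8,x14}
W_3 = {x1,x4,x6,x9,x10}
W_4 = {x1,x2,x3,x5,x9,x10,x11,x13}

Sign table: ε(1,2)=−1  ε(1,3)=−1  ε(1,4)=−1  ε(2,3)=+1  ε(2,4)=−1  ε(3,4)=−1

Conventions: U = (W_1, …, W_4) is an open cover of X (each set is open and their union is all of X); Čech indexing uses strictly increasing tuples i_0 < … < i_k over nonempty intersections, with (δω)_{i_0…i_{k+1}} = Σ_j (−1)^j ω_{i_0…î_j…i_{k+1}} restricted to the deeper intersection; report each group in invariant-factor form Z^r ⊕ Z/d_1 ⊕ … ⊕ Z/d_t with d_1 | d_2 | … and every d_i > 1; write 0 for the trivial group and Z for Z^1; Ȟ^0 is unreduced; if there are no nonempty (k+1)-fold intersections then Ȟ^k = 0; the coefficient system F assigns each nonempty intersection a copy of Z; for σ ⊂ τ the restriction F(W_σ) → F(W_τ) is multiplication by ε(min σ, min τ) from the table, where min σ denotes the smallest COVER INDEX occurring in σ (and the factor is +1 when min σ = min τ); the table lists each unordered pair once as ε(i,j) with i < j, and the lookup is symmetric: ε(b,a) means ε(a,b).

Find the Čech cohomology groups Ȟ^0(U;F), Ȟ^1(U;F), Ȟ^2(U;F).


Ȟ^0 = 0,  Ȟ^1 = Z/2,  Ȟ^2 = 0

intersection data:
  W12={x14} W14={x2,x5,x11} W23={x4} W34={x1,x9,x10}
C dims 4,4; δ0: rk 4, SNF 1^3·2
Ȟ^0 = (4 − 4) − 0 = 0, so Ȟ^0 ≅ 0
Ȟ^1 = (4 − 0) − 4 = 0 plus torsion [2], so Ȟ^1 ≅ Z/2
Ȟ^2 = (0 − 0) − 0 = 0, so Ȟ^2 ≅ 0


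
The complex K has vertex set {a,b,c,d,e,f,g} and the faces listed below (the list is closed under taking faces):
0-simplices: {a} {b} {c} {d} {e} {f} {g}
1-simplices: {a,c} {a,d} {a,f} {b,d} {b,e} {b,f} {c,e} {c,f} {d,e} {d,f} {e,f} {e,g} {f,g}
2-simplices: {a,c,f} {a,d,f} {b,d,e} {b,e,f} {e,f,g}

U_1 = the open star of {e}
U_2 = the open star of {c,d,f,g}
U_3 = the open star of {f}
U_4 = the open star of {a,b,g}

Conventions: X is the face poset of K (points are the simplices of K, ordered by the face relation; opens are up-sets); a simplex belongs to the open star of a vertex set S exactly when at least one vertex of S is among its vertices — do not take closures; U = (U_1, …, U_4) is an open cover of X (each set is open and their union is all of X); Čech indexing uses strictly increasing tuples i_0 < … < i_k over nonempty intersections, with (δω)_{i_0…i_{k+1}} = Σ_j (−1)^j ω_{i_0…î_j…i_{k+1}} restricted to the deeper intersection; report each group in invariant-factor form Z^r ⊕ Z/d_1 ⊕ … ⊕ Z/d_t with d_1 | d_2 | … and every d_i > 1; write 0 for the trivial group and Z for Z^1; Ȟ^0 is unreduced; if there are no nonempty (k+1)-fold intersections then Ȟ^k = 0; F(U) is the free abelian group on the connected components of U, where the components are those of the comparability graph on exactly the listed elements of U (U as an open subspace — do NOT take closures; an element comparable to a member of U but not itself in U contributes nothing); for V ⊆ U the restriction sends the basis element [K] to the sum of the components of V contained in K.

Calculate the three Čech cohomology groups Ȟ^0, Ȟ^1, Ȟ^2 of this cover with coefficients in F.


Ȟ^0 ≅ Z, Ȟ^1 ≅ Z^2 and Ȟ^2 ≅ 0

nonempty overlaps:
  U1={{e},{b,e},{c,e},{d,e},{e,f},{e,g},{b,d,e},{b,e,f},{e,f,g}} U2={{c},{d},{f},{g},{a,c},{a,d},{a,f},{b,d},{b,f},{c,e},{c,f},{d,e},{d,f},{e,f},{e,g},{f,g},{a,c,f},{a,d,f},{b,d,e},{b,e,f},{e,f,g}} U3={{f},{a,f},{b,f},{c,f},{d,f},{e,f},{f,g},{a,c,f},{a,d,f},{b,e,f},{e,f,g}} U4={{a},{b},{g},{a,c},{a,d},{a,f},{b,d},{b,e},{b,f},{e,g},{f,g},{a,c,f},{a,d,f},{b,d,e},{b,e,f},{e,f,g}}
  U12={{c,e},{d,e},{e,f},{e,g},{b,d,e},{b,e,f},{e,f,g}} U13={{e,f},{b,e,f},{e,f,g}} U14={{b,e},{e,g},{b,d,e},{b,e,f},{e,f,g}} U23={{f},{a,f},{b,f},{c,f},{d,f},{e,f},{f,g},{a,c,f},{a,d,f},{b,e,f},{e,f,g}} U24={{g},{a,c},{a,d},{a,f},{b,d},{b,f},{e,g},{f,g},{a,c,f},{a,d,f},{b,d,e},{b,e,f},{e,f,g}} U34={{a,f},{b,f},{f,g},{a,c,f},{a,d,f},{b,e,f},{e,f,g}}
  U123={{e,f},{b,e,f},{e,f,g}} U124={{e,g},{b,d,e},{b,e,f},{e,f,g}} U134={{b,e,f},{e,f,g}} U234={{a,f},{b,f},{f,g},{a,c,f},{a,d,f},{b,e,f},{e,f,g}}
  U1234={{b,e,f},{e,f,g}}
components per intersection:
  U1: {{e},{b,e},{c,e},{d,e},{e,f},{e,g},{b,d,e},{b,e,f},{e,f,g}}
  U2: {{c},{d},{f},{g},{a,c},{a,d},{a,f},{b,d},{b,f},{c,e},{c,f},{d,e},{d,f},{e,f},{e,g},{f,g},{a,c,f},{a,d,f},{b,d,e},{b,e,f},{e,f,g}}
  U3: {{f},{a,f},{b,f},{c,f},{d,f},{e,f},{f,g},{a,c,f},{a,d,f},{b,e,f},{e,f,g}}
  U4: {{a},{a,c},{a,d},{a,f},{a,c,f},{a,d,f}} {{b},{b,d},{b,e},{b,f},{b,d,e},{b,e,f}} {{g},{e,g},{f,g},{e,f,g}}
  U12: {{c,e}} {{d,e},{b,d,e}} {{e,f},{e,g},{b,e,f},{e,f,g}}
  U13: {{e,f},{b,e,f},{e,f,g}}
  U14: {{b,e},{b,d,e},{b,e,f}} {{e,g},{e,f,g}}
  U23: {{f},{a,f},{b,f},{c,f},{d,f},{e,f},{f,g},{a,c,f},{a,d,f},{b,e,f},{e,f,g}}
  U24: {{g},{e,g},{f,g},{e,f,g}} {{a,c},{a,d},{a,f},{a,c,f},{a,d,f}} {{b,d},{b,d,e}} {{b,f},{b,e,f}}
  U34: {{a,f},{a,c,f},{a,d,f}} {{b,f},{b,e,f}} {{f,g},{e,f,g}}
  U123: {{e,f},{b,e,f},{e,f,g}}
  U124: {{e,g},{e,f,g}} {{b,d,e}} {{b,e,f}}
  U134: {{b,e,f}} {{e,f,g}}
  U234: {{a,f},{a,c,f},{a,d,f}} {{b,f},{b,e,f}} {{f,g},{e,f,g}}
  U1234: {{b,e,f}} {{e,f,g}}
C dims 6,14,9,2; δ0: rk 5, SNF 1^5; δ1: rk 7, SNF 1^7; δ2: rk 2, SNF 1^2
degree 0: 6−5−0 = 1 → Ȟ^0 ≅ Z
degree 1: 14−7−5 = 2 → Ȟ^1 ≅ Z^2
degree 2: 9−2−7 = 0 → Ȟ^2 ≅ 0


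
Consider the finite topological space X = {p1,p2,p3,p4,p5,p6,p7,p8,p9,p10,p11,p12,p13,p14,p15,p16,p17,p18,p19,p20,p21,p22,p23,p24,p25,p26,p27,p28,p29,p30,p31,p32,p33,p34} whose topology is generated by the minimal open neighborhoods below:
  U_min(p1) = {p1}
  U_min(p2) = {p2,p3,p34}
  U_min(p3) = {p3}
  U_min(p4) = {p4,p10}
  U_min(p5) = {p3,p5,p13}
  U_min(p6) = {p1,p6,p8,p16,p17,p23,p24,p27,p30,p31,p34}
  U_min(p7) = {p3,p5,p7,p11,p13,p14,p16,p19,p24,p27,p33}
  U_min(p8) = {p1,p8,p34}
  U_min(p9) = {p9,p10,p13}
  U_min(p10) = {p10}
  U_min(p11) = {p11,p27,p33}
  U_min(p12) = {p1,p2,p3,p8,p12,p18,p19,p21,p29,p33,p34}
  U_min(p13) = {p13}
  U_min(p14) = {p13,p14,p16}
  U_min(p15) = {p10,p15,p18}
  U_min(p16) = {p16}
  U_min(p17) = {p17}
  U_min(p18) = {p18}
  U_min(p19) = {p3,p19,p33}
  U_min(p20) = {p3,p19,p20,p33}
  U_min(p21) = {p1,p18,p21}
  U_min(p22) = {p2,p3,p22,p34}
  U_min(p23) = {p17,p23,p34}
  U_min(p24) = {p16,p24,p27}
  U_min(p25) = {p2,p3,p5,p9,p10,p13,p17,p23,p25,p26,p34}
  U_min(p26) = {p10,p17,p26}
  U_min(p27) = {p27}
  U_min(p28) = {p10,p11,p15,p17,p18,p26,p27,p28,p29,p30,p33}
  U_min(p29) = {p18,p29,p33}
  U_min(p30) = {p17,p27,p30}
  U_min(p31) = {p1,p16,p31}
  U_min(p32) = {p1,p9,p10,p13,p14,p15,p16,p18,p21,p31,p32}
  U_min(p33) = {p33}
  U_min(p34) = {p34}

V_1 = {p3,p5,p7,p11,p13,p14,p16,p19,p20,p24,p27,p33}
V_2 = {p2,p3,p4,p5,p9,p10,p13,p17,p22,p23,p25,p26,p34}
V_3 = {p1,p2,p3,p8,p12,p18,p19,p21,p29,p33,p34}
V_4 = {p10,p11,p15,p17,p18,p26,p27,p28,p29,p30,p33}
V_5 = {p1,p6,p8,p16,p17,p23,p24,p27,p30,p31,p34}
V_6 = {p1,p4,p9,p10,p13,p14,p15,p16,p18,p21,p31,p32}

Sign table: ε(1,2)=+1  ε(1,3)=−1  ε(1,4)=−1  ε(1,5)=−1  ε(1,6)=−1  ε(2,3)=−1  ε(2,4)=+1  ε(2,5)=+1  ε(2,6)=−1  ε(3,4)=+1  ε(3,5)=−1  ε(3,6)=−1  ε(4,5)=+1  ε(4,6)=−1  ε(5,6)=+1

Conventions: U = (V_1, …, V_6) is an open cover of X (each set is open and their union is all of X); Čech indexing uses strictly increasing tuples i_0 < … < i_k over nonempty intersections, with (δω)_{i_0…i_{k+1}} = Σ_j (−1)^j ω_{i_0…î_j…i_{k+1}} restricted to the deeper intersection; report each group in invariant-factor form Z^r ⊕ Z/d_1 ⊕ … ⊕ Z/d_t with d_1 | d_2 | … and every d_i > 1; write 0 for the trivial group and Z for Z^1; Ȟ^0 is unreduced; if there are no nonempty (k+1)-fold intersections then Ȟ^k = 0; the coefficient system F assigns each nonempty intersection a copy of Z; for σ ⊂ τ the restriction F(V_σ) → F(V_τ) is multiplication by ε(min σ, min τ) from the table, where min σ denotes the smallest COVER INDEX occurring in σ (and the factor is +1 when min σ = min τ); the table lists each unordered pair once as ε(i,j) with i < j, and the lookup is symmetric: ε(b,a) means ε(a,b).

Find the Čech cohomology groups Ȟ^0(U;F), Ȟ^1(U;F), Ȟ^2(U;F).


nerve of the cover:
  V12={p3,p5,p13} V13={p3,p19,p33} V14={p11,p27,p33} V15={p16,p24,p27} V16={p13,p14,p16} V23={p2,p3,p34} V24={p10,p17,p26} V25={p17,p23,p34} V26={p4,p9,p10,p13} V34={p18,p29,p33} V35={p1,p8,p34} V36={p1,p18,p21} V45={p17,p27,p30} V46={p10,p15,p18} V56={p1,p16,p31}
  V123={p3} V126={p13} V134={p33} V145={p27} V156={p16} V235={p34} V245={p17} V246={p10} V346={p18} V356={p1}
C dims 6,15,10; δ0: rk 6, SNF 1^5·2; δ1: rk 9, SNF 1^9
Ȟ^0 = (6 − 6) − 0 = 0, so Ȟ^0 ≅ 0
Ȟ^1 = (15 − 9) − 6 = 0 plus torsion [2], so Ȟ^1 ≅ Z/2
Ȟ^2 = (10 − 0) − 9 = 1, so Ȟ^2 ≅ Z

Ȟ^0 ≅ 0; Ȟ^1 ≅ Z/2; Ȟ^2 ≅ Z


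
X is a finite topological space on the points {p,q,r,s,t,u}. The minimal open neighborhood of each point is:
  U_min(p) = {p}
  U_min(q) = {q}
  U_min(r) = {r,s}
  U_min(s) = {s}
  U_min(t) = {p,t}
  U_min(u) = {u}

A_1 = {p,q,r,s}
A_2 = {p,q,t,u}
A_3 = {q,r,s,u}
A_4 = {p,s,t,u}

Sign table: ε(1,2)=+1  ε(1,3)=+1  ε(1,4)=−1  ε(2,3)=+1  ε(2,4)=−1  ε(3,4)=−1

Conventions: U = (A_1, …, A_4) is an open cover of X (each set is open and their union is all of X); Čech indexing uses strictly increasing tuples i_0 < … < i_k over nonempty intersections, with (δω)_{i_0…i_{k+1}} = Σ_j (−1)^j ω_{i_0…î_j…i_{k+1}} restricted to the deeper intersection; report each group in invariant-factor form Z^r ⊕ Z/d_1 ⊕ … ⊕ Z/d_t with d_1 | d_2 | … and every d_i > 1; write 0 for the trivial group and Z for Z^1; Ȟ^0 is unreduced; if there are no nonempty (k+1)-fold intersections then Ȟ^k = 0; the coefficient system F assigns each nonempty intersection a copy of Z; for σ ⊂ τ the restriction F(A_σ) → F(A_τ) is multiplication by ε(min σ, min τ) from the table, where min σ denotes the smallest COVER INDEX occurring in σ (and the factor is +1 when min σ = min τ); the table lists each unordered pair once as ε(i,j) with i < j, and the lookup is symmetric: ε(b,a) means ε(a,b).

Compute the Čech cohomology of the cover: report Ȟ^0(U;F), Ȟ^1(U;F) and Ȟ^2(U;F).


Ȟ^0 ≅ Z; Ȟ^1 ≅ 0; Ȟ^2 ≅ Z

intersection data:
  A12={p,q} A13={q,r,s} A14={p,s} A23={q,u} A24={p,t,u} A34={s,u}
  A123={q} A124={p} A134={s} A234={u}
C dims 4,6,4; δ0: rk 3, SNF 1^3; δ1: rk 3, SNF 1^3
Ȟ^0 = (4 − 3) − 0 = 1, so Ȟ^0 ≅ Z
Ȟ^1 = (6 − 3) − 3 = 0, so Ȟ^1 ≅ 0
Ȟ^2 = (4 − 0) − 3 = 1, so Ȟ^2 ≅ Z


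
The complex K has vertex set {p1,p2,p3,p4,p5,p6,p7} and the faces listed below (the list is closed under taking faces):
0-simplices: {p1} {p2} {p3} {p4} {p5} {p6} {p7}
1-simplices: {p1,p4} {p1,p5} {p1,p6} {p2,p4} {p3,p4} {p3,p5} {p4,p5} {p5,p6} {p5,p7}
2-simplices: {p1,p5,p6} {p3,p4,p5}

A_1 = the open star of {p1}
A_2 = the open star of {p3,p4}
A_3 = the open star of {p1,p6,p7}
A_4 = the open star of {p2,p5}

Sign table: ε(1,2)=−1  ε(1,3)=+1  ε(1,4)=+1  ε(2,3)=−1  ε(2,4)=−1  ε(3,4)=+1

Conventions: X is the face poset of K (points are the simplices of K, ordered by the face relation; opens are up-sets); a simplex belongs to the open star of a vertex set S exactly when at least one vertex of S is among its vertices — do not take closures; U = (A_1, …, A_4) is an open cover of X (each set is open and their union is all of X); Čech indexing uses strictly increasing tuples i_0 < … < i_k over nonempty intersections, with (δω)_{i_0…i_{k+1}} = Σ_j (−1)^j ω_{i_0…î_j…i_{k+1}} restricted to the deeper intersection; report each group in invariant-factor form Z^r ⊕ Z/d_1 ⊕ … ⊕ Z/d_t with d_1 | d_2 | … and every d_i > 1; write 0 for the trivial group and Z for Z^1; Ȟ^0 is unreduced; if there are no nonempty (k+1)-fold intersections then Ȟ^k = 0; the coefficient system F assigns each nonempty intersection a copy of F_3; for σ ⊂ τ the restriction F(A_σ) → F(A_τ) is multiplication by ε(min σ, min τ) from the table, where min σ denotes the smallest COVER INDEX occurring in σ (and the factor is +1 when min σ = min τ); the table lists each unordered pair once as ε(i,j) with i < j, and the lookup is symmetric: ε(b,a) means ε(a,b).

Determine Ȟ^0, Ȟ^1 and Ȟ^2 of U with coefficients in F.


nonempty intersections:
  A1={{p1},{p1,p4},{p1,p5},{p1,p6},{p1,p5,p6}} A2={{p3},{p4},{p1,p4},{p2,p4},{p3,p4},{p3,p5},{p4,p5},{p3,p4,p5}} A3={{p1},{p6},{p7},{p1,p4},{p1,p5},{p1,p6},{p5,p6},{p5,p7},{p1,p5,p6}} A4={{p2},{p5},{p1,p5},{p2,p4},{p3,p5},{p4,p5},{p5,p6},{p5,p7},{p1,p5,p6},{p3,p4,p5}}
  A12={{p1,p4}} A13={{p1},{p1,p4},{p1,p5},{p1,p6},{p1,p5,p6}} A14={{p1,p5},{p1,p5,p6}} A23={{p1,p4}} A24={{p2,p4},{p3,p5},{p4,p5},{p3,p4,p5}} A34={{p1,p5},{p5,p6},{p5,p7},{p1,p5,p6}}
  A123={{p1,p4}} A134={{p1,p5},{p1,p5,p6}}
C dims 4,6,2; δ0: rk_F3 3; δ1: rk_F3 2
Ȟ^0: (4−3)−0=1 ⇒ Z/3
Ȟ^1: (6−2)−3=1 ⇒ Z/3
Ȟ^2: (2−0)−2=0 ⇒ 0

Ȟ^0 ≅ Z/3, Ȟ^1 ≅ Z/3 and Ȟ^2 ≅ 0


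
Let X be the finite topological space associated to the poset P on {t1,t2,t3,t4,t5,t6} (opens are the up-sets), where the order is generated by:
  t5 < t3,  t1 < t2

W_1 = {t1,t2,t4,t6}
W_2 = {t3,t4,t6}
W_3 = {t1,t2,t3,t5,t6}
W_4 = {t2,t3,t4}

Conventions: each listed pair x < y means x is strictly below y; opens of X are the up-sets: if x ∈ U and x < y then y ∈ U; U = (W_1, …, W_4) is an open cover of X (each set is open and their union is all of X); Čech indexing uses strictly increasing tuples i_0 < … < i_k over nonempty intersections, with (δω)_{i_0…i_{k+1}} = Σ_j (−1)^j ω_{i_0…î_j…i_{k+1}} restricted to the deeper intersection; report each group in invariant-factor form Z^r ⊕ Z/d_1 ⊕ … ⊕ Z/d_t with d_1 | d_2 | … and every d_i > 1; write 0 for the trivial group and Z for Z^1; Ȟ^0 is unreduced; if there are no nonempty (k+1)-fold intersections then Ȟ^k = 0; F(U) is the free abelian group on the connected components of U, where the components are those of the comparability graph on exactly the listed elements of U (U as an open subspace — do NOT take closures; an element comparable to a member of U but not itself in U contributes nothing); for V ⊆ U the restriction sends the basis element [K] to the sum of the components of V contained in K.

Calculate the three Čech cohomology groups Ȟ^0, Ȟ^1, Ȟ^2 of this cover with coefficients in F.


Ȟ^0(U;F) ≅ Z^4, Ȟ^1(U;F) ≅ 0, Ȟ^2(U;F) ≅ 0

intersection data:
  W12={t4,t6} W13={t1,t2,t6} W14={t2,t4} W23={t3,t6} W24={t3,t4} W34={t2,t3}
  W123={t6} W124={t4} W134={t2} W234={t3}
components per intersection:
  W1: {t1,t2} {t4} {t6}
  W2: {t3} {t4} {t6}
  W3: {t1,t2} {t3,t5} {t6}
  W4: {t2} {t3} {t4}
  W12: {t4} {t6}
  W13: {t1,t2} {t6}
  W14: {t2} {t4}
  W23: {t3} {t6}
  W24: {t3} {t4}
  W34: {t2} {t3}
  W123: {t6}
  W124: {t4}
  W134: {t2}
  W234: {t3}
C dims 12,12,4; δ0: rk 8, SNF 1^8; δ1: rk 4, SNF 1^4
Ȟ^0 = (12 − 8) − 0 = 4, so Ȟ^0 ≅ Z^4
Ȟ^1 = (12 − 4) − 8 = 0, so Ȟ^1 ≅ 0
Ȟ^2 = (4 − 0) − 4 = 0, so Ȟ^2 ≅ 0


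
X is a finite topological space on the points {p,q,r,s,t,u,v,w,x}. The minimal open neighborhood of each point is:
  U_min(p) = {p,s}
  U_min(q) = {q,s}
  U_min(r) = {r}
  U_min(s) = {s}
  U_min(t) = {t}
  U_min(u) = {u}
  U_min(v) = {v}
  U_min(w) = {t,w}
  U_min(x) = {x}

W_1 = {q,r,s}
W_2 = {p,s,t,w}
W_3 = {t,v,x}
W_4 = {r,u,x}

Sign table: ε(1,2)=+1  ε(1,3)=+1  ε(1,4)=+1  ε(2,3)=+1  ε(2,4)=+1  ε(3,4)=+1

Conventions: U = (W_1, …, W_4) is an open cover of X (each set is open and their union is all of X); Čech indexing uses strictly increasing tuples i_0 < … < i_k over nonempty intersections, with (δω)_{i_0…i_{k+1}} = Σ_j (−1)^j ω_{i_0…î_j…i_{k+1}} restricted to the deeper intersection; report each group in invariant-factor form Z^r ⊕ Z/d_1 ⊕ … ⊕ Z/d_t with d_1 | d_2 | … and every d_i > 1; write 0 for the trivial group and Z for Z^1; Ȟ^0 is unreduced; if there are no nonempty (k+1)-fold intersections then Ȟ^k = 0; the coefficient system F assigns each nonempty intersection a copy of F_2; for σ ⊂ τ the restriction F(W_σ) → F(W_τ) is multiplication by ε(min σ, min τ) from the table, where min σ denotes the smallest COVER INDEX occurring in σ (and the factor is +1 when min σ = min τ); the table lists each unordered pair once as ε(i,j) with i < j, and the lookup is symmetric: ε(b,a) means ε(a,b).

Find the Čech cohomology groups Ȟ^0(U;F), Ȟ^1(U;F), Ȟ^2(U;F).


Ȟ^0 ≅ Z/2, Ȟ^1 ≅ Z/2, Ȟ^2 ≅ 0

intersection data:
  W12={s} W14={r} W23={t} W34={x}
C dims 4,4; δ0: rk_F2 3
Ȟ^0 = (4 − 3) − 0 = 1, so Ȟ^0 ≅ Z/2
Ȟ^1 = (4 − 0) − 3 = 1, so Ȟ^1 ≅ Z/2
Ȟ^2 = (0 − 0) − 0 = 0, so Ȟ^2 ≅ 0


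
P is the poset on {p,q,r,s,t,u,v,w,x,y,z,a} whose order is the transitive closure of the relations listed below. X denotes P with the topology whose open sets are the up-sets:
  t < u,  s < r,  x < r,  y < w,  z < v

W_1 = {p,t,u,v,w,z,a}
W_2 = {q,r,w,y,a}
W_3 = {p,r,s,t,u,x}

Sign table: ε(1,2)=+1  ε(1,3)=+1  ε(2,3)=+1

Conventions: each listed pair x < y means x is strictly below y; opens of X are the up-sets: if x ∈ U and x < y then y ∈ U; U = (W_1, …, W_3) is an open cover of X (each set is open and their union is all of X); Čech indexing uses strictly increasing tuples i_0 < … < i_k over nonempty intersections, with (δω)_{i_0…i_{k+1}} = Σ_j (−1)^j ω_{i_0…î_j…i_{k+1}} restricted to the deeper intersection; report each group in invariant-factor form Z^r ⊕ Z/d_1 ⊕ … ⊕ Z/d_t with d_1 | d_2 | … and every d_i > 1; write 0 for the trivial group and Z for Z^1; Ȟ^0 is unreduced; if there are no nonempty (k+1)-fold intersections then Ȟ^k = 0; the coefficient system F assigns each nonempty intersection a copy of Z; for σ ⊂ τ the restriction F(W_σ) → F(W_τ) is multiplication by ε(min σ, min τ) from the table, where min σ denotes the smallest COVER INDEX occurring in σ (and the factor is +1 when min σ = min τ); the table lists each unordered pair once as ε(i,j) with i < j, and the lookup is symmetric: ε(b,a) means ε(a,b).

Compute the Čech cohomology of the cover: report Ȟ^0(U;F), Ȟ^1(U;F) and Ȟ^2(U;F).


cover nerve:
  W12={w,a} W13={p,t,u} W23={r}
C dims 3,3; δ0: rk 2, SNF 1^2
Ȟ^0: (3−2)−0=1 ⇒ Z
Ȟ^1: (3−0)−2=1 ⇒ Z
Ȟ^2: (0−0)−0=0 ⇒ 0

Ȟ^0 ≅ Z,  Ȟ^1 ≅ Z,  Ȟ^2 ≅ 0


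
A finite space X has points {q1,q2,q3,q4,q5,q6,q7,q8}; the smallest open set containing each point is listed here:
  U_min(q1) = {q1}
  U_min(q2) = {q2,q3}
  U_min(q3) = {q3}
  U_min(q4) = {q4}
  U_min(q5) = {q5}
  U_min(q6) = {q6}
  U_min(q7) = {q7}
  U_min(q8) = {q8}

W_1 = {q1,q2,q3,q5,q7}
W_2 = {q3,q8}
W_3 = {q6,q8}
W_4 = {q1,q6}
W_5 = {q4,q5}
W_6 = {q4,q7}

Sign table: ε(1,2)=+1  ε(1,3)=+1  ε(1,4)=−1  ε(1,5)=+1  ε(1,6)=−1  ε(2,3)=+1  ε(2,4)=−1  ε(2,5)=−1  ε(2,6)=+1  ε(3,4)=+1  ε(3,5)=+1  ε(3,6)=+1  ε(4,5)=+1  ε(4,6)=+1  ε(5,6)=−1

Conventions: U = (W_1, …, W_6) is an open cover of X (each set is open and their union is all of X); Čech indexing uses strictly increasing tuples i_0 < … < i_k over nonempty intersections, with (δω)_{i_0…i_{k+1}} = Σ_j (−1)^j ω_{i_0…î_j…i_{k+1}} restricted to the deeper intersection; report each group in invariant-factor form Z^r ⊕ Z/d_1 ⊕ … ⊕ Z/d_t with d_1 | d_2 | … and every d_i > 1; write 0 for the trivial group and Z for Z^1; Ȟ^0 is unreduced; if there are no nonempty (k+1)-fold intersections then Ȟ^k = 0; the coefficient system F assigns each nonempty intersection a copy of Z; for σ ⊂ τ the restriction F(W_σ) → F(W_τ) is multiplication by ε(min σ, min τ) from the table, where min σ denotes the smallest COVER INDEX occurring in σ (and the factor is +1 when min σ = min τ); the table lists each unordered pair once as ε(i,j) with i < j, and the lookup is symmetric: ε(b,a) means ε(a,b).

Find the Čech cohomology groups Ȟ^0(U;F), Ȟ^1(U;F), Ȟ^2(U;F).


cover nerve:
  W12={q3} W14={q1} W15={q5} W16={q7} W23={q8} W34={q6} W56={q4}
C dims 6,7; δ0: rk 6, SNF 1^5·2
Ȟ^0: (6−6)−0=0 ⇒ 0
Ȟ^1: (7−0)−6=1 plus torsion [2] ⇒ Z ⊕ Z/2
Ȟ^2: (0−0)−0=0 ⇒ 0

Ȟ^0 = 0, Ȟ^1 = Z ⊕ Z/2, Ȟ^2 = 0


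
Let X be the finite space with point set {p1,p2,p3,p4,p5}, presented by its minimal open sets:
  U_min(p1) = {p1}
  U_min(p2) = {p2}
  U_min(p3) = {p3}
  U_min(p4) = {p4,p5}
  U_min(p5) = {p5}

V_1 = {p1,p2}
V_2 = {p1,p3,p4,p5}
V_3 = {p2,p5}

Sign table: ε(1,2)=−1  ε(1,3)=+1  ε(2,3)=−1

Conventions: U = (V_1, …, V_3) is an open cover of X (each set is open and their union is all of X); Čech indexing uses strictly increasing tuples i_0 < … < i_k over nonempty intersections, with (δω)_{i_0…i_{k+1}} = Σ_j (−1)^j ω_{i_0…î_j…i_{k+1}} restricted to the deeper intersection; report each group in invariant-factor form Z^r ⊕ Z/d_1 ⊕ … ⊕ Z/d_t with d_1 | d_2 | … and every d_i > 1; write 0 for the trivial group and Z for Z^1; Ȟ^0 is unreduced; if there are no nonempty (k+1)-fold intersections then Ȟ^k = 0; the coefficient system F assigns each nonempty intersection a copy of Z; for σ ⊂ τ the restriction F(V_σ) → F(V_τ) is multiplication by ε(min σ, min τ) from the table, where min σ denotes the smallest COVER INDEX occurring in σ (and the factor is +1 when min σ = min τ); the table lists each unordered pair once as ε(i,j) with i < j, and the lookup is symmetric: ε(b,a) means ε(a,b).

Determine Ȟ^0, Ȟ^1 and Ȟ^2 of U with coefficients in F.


nerve of the cover:
  V12={p1} V13={p2} V23={p5}
C dims 3,3; δ0: rk 2, SNF 1^2
Ȟ^0 = (3 − 2) − 0 = 1, so Ȟ^0 ≅ Z
Ȟ^1 = (3 − 0) − 2 = 1, so Ȟ^1 ≅ Z
Ȟ^2 = (0 − 0) − 0 = 0, so Ȟ^2 ≅ 0

Ȟ^0 ≅ Z, Ȟ^1 ≅ Z and Ȟ^2 ≅ 0


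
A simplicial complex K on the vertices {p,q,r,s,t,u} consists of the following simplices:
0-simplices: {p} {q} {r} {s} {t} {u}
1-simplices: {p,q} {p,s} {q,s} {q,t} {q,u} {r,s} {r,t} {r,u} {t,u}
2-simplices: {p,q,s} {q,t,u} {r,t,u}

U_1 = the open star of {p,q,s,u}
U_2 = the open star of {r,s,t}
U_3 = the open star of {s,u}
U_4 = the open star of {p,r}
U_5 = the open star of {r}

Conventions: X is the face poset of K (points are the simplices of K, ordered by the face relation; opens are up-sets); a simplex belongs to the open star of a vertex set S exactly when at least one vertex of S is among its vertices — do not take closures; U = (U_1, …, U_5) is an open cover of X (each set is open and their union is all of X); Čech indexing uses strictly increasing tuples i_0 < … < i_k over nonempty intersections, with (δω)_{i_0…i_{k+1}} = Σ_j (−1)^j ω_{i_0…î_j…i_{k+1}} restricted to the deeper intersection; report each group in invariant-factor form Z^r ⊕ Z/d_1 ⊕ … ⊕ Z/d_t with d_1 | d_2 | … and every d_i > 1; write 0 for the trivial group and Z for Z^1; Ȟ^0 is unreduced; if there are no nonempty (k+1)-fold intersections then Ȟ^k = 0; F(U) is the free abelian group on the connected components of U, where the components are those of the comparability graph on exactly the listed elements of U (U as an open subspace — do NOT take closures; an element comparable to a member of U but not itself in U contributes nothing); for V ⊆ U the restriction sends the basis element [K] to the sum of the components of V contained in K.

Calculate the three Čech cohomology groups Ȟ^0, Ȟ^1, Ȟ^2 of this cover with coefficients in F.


intersection data:
  U1={{p},{q},{s},{u},{p,q},{p,s},{q,s},{q,t},{q,u},{r,s},{r,u},{t,u},{p,q,s},{q,t,u},{r,t,u}} U2={{r},{s},{t},{p,s},{q,s},{q,t},{r,s},{r,t},{r,u},{t,u},{p,q,s},{q,t,u},{r,t,u}} U3={{s},{u},{p,s},{q,s},{q,u},{r,s},{r,u},{t,u},{p,q,s},{q,t,u},{r,t,u}} U4={{p},{r},{p,q},{p,s},{r,s},{r,t},{r,u},{p,q,s},{r,t,u}} U5={{r},{r,s},{r,t},{r,u},{r,t,u}}
  U12={{s},{p,s},{q,s},{q,t},{r,s},{r,u},{t,u},{p,q,s},{q,t,u},{r,t,u}} U13={{s},{u},{p,s},{q,s},{q,u},{r,s},{r,u},{t,u},{p,q,s},{q,t,u},{r,t,u}} U14={{p},{p,q},{p,s},{r,s},{r,u},{p,q,s},{r,t,u}} U15={{r,s},{r,u},{r,t,u}} U23={{s},{p,s},{q,s},{r,s},{r,u},{t,u},{p,q,s},{q,t,u},{r,t,u}} U24={{r},{p,s},{r,s},{r,t},{r,u},{p,q,s},{r,t,u}} U25={{r},{r,s},{r,t},{r,u},{r,t,u}} U34={{p,s},{r,s},{r,u},{p,q,s},{r,t,u}} U35={{r,s},{r,u},{r,t,u}} U45={{r},{r,s},{r,t},{r,u},{r,t,u}}
  U123={{s},{p,s},{q,s},{r,s},{r,u},{t,u},{p,q,s},{q,t,u},{r,t,u}} U124={{p,s},{r,s},{r,u},{p,q,s},{r,t,u}} U125={{r,s},{r,u},{r,t,u}} U134={{p,s},{r,s},{r,u},{p,q,s},{r,t,u}} U135={{r,s},{r,u},{r,t,u}} U145={{r,s},{r,u},{r,t,u}} U234={{p,s},{r,s},{r,u},{p,q,s},{r,t,u}} U235={{r,s},{r,u},{r,t,u}} U245={{r},{r,s},{r,t},{r,u},{r,t,u}} U345={{r,s},{r,u},{r,t,u}}
  U1234={{p,s},{r,s},{r,u},{p,q,s},{r,t,u}} U1235={{r,s},{r,u},{r,t,u}} U1245={{r,s},{r,u},{r,t,u}} U1345={{r,s},{r,u},{r,t,u}} U2345={{r,s},{r,u},{r,t,u}}
  U12345={{r,s},{r,u},{r,t,u}}
components per intersection:
  U1: {{p},{q},{s},{u},{p,q},{p,s},{q,s},{q,t},{q,u},{r,s},{r,u},{t,u},{p,q,s},{q,t,u},{r,t,u}}
  U2: {{r},{s},{t},{p,s},{q,s},{q,t},{r,s},{r,t},{r,u},{t,u},{p,q,s},{q,t,u},{r,t,u}}
  U3: {{s},{p,s},{q,s},{r,s},{p,q,s}} {{u},{q,u},{r,u},{t,u},{q,t,u},{r,t,u}}
  U4: {{p},{p,q},{p,s},{p,q,s}} {{r},{r,s},{r,t},{r,u},{r,t,u}}
  U5: {{r},{r,s},{r,t},{r,u},{r,t,u}}
  U12: {{s},{p,s},{q,s},{r,s},{p,q,s}} {{q,t},{r,u},{t,u},{q,t,u},{r,t,u}}
  U13: {{s},{p,s},{q,s},{r,s},{p,q,s}} {{u},{q,u},{r,u},{t,u},{q,t,u},{r,t,u}}
  U14: {{p},{p,q},{p,s},{p,q,s}} {{r,s}} {{r,u},{r,t,u}}
  U15: {{r,s}} {{r,u},{r,t,u}}
  U23: {{s},{p,s},{q,s},{r,s},{p,q,s}} {{r,u},{t,u},{q,t,u},{r,t,u}}
  U24: {{r},{r,s},{r,t},{r,u},{r,t,u}} {{p,s},{p,q,s}}
  U25: {{r},{r,s},{r,t},{r,u},{r,t,u}}
  U34: {{p,s},{p,q,s}} {{r,s}} {{r,u},{r,t,u}}
  U35: {{r,s}} {{r,u},{r,t,u}}
  U45: {{r},{r,s},{r,t},{r,u},{r,t,u}}
  U123: {{s},{p,s},{q,s},{r,s},{p,q,s}} {{r,u},{t,u},{q,t,u},{r,t,u}}
  U124: {{p,s},{p,q,s}} {{r,s}} {{r,u},{r,t,u}}
  U125: {{r,s}} {{r,u},{r,t,u}}
  U134: {{p,s},{p,q,s}} {{r,s}} {{r,u},{r,t,u}}
  U135: {{r,s}} {{r,u},{r,t,u}}
  U145: {{r,s}} {{r,u},{r,t,u}}
  U234: {{p,s},{p,q,s}} {{r,s}} {{r,u},{r,t,u}}
  U235: {{r,s}} {{r,u},{r,t,u}}
  U245: {{r},{r,s},{r,t},{r,u},{r,t,u}}
  U345: {{r,s}} {{r,u},{r,t,u}}
  U1234: {{p,s},{p,q,s}} {{r,s}} {{r,u},{r,t,u}}
  U1235: {{r,s}} {{r,u},{r,t,u}}
  U1245: {{r,s}} {{r,u},{r,t,u}}
  U1345: {{r,s}} {{r,u},{r,t,u}}
  U2345: {{r,s}} {{r,u},{r,t,u}}
  U12345: {{r,s}} {{r,u},{r,t,u}}
C dims 7,20,22,11; δ0: rk 6, SNF 1^6; δ1: rk 13, SNF 1^13; δ2: rk 9, SNF 1^9
Ȟ^0 = (7 − 6) − 0 = 1, so Ȟ^0 ≅ Z
Ȟ^1 = (20 − 13) − 6 = 1, so Ȟ^1 ≅ Z
Ȟ^2 = (22 − 9) − 13 = 0, so Ȟ^2 ≅ 0

Ȟ^0 = Z, Ȟ^1 = Z and Ȟ^2 = 0


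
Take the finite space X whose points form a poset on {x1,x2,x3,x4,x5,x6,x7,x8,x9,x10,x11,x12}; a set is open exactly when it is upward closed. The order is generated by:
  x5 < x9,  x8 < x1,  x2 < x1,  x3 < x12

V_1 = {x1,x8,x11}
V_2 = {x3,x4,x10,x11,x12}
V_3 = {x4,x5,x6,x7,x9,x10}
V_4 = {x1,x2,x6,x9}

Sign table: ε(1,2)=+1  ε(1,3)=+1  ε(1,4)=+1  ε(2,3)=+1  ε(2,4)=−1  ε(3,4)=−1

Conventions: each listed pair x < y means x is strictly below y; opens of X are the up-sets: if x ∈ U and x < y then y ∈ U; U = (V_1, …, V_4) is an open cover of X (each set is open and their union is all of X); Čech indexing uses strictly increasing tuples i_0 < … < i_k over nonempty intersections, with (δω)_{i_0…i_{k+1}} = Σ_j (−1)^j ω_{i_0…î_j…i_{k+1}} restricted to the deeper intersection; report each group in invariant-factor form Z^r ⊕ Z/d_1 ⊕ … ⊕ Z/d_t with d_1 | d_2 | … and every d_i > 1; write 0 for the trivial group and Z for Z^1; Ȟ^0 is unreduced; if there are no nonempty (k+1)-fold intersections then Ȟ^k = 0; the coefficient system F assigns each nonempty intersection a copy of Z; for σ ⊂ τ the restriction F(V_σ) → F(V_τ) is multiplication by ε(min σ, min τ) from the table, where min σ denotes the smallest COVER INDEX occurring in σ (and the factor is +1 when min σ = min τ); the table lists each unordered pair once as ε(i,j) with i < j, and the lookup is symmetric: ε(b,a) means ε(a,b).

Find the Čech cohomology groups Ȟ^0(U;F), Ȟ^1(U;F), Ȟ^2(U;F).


nerve of the cover:
  V12={x11} V14={x1} V23={x4,x10} V34={x6,x9}
C dims 4,4; δ0: rk 4, SNF 1^3·2
Ȟ^0 = (4 − 4) − 0 = 0, so Ȟ^0 ≅ 0
Ȟ^1 = (4 − 0) − 4 = 0 plus torsion [2], so Ȟ^1 ≅ Z/2
Ȟ^2 = (0 − 0) − 0 = 0, so Ȟ^2 ≅ 0

Ȟ^0 ≅ 0, Ȟ^1 ≅ Z/2, Ȟ^2 ≅ 0


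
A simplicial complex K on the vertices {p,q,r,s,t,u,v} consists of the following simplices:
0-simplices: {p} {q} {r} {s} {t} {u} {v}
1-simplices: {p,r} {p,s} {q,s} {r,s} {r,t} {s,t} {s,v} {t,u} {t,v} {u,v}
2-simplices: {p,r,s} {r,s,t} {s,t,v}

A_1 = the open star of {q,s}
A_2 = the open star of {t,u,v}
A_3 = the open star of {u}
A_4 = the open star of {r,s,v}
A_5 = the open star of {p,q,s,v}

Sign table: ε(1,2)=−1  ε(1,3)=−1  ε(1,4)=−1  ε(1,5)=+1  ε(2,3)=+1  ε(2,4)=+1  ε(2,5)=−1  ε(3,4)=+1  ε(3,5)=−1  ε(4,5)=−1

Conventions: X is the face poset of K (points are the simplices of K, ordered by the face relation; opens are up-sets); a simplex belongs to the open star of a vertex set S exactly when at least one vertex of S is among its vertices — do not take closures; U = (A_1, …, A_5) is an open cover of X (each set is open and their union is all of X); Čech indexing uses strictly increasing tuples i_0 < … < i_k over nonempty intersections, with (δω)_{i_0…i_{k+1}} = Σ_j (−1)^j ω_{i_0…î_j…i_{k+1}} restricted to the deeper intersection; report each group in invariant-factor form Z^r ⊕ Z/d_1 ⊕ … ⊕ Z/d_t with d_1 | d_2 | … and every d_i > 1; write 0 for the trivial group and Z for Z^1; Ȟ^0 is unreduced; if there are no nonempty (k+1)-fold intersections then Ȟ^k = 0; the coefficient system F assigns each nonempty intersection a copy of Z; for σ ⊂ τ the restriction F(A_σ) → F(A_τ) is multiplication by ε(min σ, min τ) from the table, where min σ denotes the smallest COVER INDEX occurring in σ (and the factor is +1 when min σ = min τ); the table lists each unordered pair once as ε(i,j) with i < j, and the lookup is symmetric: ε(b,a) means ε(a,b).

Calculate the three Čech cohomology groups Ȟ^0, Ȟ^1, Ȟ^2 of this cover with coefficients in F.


cover nerve:
  A1={{q},{s},{p,s},{q,s},{r,s},{s,t},{s,v},{p,r,s},{r,s,t},{s,t,v}} A2={{t},{u},{v},{r,t},{s,t},{s,v},{t,u},{t,v},{u,v},{r,s,t},{s,t,v}} A3={{u},{t,u},{u,v}} A4={{r},{s},{v},{p,r},{p,s},{q,s},{r,s},{r,t},{s,t},{s,v},{t,v},{u,v},{p,r,s},{r,s,t},{s,t,v}} A5={{p},{q},{s},{v},{p,r},{p,s},{q,s},{r,s},{s,t},{s,v},{t,v},{u,v},{p,r,s},{r,s,t},{s,t,v}}
  A12={{s,t},{s,v},{r,s,t},{s,t,v}} A14={{s},{p,s},{q,s},{r,s},{s,t},{s,v},{p,r,s},{r,s,t},{s,t,v}} A15={{q},{s},{p,s},{q,s},{r,s},{s,t},{s,v},{p,r,s},{r,s,t},{s,t,v}} A23={{u},{t,u},{u,v}} A24={{v},{r,t},{s,t},{s,v},{t,v},{u,v},{r,s,t},{s,t,v}} A25={{v},{s,t},{s,v},{t,v},{u,v},{r,s,t},{s,t,v}} A34={{u,v}} A35={{u,v}} A45={{s},{v},{p,r},{p,s},{q,s},{r,s},{s,t},{s,v},{t,v},{u,v},{p,r,s},{r,s,t},{s,t,v}}
  A124={{s,t},{s,v},{r,s,t},{s,t,v}} A125={{s,t},{s,v},{r,s,t},{s,t,v}} A145={{s},{p,s},{q,s},{r,s},{s,t},{s,v},{p,r,s},{r,s,t},{s,t,v}} A234={{u,v}} A235={{u,v}} A245={{v},{s,t},{s,v},{t,v},{u,v},{r,s,t},{s,t,v}} A345={{u,v}}
  A1245={{s,t},{s,v},{r,s,t},{s,t,v}} A2345={{u,v}}
C dims 5,9,7,2; δ0: rk 4, SNF 1^4; δ1: rk 5, SNF 1^5; δ2: rk 2, SNF 1^2
Ȟ^0: (5−4)−0=1 ⇒ Z
Ȟ^1: (9−5)−4=0 ⇒ 0
Ȟ^2: (7−2)−5=0 ⇒ 0

Ȟ^0 ≅ Z; Ȟ^1 ≅ 0; Ȟ^2 ≅ 0


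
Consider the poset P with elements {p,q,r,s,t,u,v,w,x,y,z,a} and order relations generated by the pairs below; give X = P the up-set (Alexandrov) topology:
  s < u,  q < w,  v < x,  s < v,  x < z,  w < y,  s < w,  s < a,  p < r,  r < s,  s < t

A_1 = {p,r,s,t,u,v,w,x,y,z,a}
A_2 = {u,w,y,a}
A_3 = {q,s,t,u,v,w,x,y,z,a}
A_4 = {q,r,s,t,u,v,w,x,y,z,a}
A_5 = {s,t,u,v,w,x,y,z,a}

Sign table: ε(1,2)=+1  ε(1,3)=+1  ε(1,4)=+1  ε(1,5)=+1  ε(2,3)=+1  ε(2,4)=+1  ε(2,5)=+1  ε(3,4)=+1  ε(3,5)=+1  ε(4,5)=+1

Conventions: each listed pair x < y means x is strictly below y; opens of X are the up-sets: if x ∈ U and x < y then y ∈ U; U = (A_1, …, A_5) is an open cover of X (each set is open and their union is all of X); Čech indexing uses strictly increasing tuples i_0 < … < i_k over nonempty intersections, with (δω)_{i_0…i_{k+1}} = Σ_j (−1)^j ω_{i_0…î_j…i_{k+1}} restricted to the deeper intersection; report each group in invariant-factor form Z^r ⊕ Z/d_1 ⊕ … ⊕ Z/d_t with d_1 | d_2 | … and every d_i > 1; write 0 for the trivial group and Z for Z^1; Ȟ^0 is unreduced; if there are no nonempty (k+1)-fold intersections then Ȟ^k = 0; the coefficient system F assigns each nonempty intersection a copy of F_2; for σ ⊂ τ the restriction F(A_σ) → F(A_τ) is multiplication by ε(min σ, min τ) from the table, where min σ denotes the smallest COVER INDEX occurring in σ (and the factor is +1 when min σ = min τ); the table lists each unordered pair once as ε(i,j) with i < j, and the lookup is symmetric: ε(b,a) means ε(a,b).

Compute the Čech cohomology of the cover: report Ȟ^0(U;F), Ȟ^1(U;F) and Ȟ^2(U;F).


Ȟ^0(U;F) ≅ Z/2, Ȟ^1(U;F) ≅ 0 and Ȟ^2(U;F) ≅ 0

nerve simplices:
  A12={u,w,y,a} A13={s,t,u,v,w,x,y,z,a} A14={r,s,t,u,v,w,x,y,z,a} A15={s,t,u,v,w,x,y,z,a} A23={u,w,y,a} A24={u,w,y,a} A25={u,w,y,a} A34={q,s,t,u,v,w,x,y,z,a} A35={s,t,u,v,w,x,y,z,a} A45={s,t,u,v,w,x,y,z,a}
  A123={u,w,y,a} A124={u,w,y,a} A125={u,w,y,a} A134={s,t,u,v,w,x,y,z,a} A135={s,t,u,v,w,x,y,z,a} A145={s,t,u,v,w,x,y,z,a} A234={u,w,y,a} A235={u,w,y,a} A245={u,w,y,a} A345={s,t,u,v,w,x,y,z,a}
  A1234={u,w,y,a} A1235={u,w,y,a} A1245={u,w,y,a} A1345={s,t,u,v,w,x,y,z,a} A2345={u,w,y,a}
  A12345={u,w,y,a}
C dims 5,10,10,5; δ0: rk_F2 4; δ1: rk_F2 6; δ2: rk_F2 4
degree 0: 5−4−0 = 1 → Ȟ^0 ≅ Z/2
degree 1: 10−6−4 = 0 → Ȟ^1 ≅ 0
degree 2: 10−4−6 = 0 → Ȟ^2 ≅ 0
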